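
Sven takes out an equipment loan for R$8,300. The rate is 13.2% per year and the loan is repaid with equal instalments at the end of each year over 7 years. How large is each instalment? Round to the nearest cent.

PMT = 8300 / ( [1 − (1+0.132)^(−7)] / 0.132 ) = 8300 / 4.395216 = 1,888.4169

R$1,888.42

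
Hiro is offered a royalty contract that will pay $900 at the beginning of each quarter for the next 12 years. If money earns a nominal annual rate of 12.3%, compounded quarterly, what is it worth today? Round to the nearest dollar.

With 4 periods per year: i = 0.03075, n = 48.
PV = PMT · [1 − (1+i)^(−n)] / i × (1+i) = 900 · 25.686972 = 23,118.2744
(annuity-due: payments at period start, so ×(1+i).)

$23,118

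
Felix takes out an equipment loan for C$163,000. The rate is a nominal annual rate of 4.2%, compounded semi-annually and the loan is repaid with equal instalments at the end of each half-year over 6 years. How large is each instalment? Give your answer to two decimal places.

Periodic rate i = 0.042/2 = 0.021; n = 6 × 2 = 12 periods.
Annuity-PV factor = 10.510684; PMT = 163000 / 10.510684 = 15,508.0293

C$15,508.03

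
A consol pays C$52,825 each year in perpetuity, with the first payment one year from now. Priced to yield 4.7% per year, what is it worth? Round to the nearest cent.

PV = C/r = 52825/0.047 = 1,123,936.1702

C$1,123,936.17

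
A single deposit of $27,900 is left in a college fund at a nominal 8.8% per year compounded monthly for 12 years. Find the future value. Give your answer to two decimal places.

$79,899.81

i = 0.088/12 = 0.00733333 per month; n = 12·12 = 144.
FV = PV·(1+i)^n = 27,900 × 2.863793 = 79,899.8132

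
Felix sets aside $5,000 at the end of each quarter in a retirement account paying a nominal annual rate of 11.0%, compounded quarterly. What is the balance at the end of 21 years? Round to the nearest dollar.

$1,593,643

Periodic rate i = 0.11/4 = 0.0275; n = 21 × 4 = 84 periods.
FV = 5000 × [(1+0.0275)^84 − 1] / 0.0275 = 5000 × 318.728514 = 1,593,642.5711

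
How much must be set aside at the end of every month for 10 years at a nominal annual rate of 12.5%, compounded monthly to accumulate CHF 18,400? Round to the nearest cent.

CHF 77.67

With 12 periods per year: i = 0.0104167, n = 120.
FV-annuity factor = 236.913480; PMT = 18400 / 236.913480 = 77.6655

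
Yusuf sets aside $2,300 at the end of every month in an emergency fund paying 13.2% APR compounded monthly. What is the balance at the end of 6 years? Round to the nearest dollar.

Periodic rate i = 0.132/12 = 0.011; n = 6 × 12 = 72 periods.
FV = PMT · [(1+i)^n − 1] / i = 2300 · 108.934635 = 250,549.6597

$250,550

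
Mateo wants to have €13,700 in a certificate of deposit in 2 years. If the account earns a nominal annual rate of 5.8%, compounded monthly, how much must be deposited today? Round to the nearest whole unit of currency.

Periodic rate i = 0.058/12 = 0.00483333; n = 2 × 12 = 24 periods.
PV = FV·(1+i)^(−n) = 13,700 × 0.890724 = 12,202.9200

€12,203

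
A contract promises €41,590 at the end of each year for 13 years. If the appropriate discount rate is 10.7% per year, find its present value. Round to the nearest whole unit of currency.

€285,014

Annuity factor a(13|0.107) = 6.852939; PV = 41590 × 6.852939 = 285,013.7176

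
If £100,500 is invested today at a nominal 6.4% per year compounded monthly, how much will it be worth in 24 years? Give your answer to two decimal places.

With 12 periods per year: i = 0.00533333, n = 288.
100,500 × (1+0.00533333)^288 = 100,500 × 4.627045 = 465,018.0551

£465,018.06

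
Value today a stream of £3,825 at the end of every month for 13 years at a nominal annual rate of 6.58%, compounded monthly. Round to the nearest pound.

With 12 periods per year: i = 0.00548333, n = 156.
PV = PMT · [1 − (1+i)^(−n)] / i = 3825 · 104.661223 = 400,329.1773

£400,329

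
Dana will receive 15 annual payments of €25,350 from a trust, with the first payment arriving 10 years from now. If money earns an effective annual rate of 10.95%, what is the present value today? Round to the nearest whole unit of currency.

PV at t=9 (ordinary 15-year annuity): 25350 × a(15|0.1095) = 25350 × 7.210761 = 182,792.7984
Discount back 9 years: 182,792.7984 × (1+0.1095)^(−9) = 182,792.7984 × 0.392513 = 71,748.5820

€71,749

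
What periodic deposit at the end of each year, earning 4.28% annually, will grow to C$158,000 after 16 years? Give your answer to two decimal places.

C$7,078.72

PMT = 158000 / ( [(1+0.0428)^16 − 1] / 0.0428 ) = 158000 / 22.320405 = 7,078.7247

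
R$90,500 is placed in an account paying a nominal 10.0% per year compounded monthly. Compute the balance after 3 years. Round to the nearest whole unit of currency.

R$122,010

With 12 periods per year: i = 0.00833333, n = 36.
FV = 90,500 × (1 + 0.00833333)^36 = 122,010.4567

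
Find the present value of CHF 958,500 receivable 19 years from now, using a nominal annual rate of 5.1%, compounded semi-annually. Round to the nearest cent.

With 2 periods per year: i = 0.0255, n = 38.
PV = 958,500 / (1 + 0.0255)^38 = 958,500 / 2.603486 = 368,160.2180

CHF 368,160.22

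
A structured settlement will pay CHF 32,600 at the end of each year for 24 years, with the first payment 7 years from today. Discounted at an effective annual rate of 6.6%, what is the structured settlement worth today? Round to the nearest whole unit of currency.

CHF 264,009

Value one period before first payment (t=6): 32600 × [1 − (1+0.066)^(−24)] / 0.066 = 32600 × 11.883507 = 387,402.3231
PV₀ = 387,402.3231 / (1+0.066)^6 = 387,402.3231 / 1.467382 = 264,009.1583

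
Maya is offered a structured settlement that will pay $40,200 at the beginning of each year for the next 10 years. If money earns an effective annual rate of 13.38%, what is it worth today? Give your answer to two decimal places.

PV = PMT · [1 − (1+i)^(−n)] / i × (1+i) = 40200 · 6.059961 = 243,610.4241
(Beginning-of-period payments → annuity-due factor ×(1+i).)

$243,610.42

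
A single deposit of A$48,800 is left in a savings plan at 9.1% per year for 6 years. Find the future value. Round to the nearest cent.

A$82,294.03

FV = 48,800 × (1 + 0.091)^6 = 82,294.0290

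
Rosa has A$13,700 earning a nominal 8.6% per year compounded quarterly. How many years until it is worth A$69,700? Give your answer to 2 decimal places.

Periodic rate i = 0.086/4 = 0.0215.
n = ln(69700/13700) / ln(1+0.0215) = ln(5.08759) / 0.021272 = 76.4758 quarters
= 76.4758/4 years

19.12 years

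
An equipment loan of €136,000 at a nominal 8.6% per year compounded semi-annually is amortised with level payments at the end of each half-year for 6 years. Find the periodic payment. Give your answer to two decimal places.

€14,744.46

i = 0.086/2 = 0.043 per half-year; n = 6·2 = 12.
PMT = 136000 / ( [1 − (1+0.043)^(−12)] / 0.043 ) = 136000 / 9.223805 = 14,744.4569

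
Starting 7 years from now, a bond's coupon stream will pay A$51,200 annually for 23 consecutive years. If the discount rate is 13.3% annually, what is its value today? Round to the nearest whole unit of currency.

A$171,688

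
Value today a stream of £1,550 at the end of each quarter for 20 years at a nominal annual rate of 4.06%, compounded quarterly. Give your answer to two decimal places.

With 4 periods per year: i = 0.01015, n = 80.
Annuity factor a(80|0.01015) = 54.601948; PV = 1550 × 54.601948 = 84,633.0191

£84,633.02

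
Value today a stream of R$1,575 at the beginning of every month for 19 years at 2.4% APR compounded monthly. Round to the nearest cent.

R$288,720.54

Periodic rate i = 0.024/12 = 0.002; n = 19 × 12 = 228 periods.
PV = 1575 × [1 − (1+0.002)^(−228)] / 0.002 × (1+i) = 1575 × 183.314629 = 288,720.5405
Payments are at the start of each period, so multiply by (1+i).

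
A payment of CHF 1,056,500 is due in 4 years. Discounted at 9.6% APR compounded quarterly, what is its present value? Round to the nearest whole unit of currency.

CHF 722,887

Periodic rate i = 0.096/4 = 0.024; n = 4 × 4 = 16 periods.
PV = FV·(1+i)^(−n) = 1,056,500 × 0.684228 = 722,886.6346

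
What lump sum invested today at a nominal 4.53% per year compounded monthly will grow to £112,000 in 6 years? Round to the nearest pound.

£85,388

Periodic rate i = 0.0453/12 = 0.003775; n = 6 × 12 = 72 periods.
Discount factor = (1+0.003775)^(−72) = 0.762397; PV = 112,000 × 0.762397 = 85,388.4296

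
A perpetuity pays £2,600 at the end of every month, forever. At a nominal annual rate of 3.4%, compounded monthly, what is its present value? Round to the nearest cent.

£917,647.06

Periodic rate i = 0.034/12 = 0.00283333.
PV = C/r = 2600/0.00283333 = 917,647.0588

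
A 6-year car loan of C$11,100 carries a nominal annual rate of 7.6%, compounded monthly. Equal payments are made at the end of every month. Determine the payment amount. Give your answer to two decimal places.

C$192.46

Periodic rate i = 0.076/12 = 0.00633333; n = 6 × 12 = 72 periods.
Annuity-PV factor = 57.674862; PMT = 11100 / 57.674862 = 192.4582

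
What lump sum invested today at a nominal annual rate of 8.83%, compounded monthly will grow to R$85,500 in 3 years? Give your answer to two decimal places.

i = 0.0883/12 = 0.00735833 per month; n = 3·12 = 36.
PV = FV·(1+i)^(−n) = 85,500 × 0.768027 = 65,666.3247

R$65,666.32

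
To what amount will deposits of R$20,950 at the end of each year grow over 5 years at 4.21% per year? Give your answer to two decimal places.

FV = 20950 × [(1+0.0421)^5 − 1] / 0.0421 = 20950 × 5.439100 = 113,949.1520

R$113,949.15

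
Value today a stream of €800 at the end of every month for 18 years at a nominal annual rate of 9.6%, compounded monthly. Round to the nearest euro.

Periodic rate i = 0.096/12 = 0.008; n = 18 × 12 = 216 periods.
Annuity factor a(216|0.008) = 102.641891; PV = 800 × 102.641891 = 82,113.5125

€82,114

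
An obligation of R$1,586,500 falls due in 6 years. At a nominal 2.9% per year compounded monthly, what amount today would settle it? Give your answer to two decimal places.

R$1,333,410.90

i = 0.029/12 = 0.00241667 per month; n = 6·12 = 72.
PV = FV·(1+i)^(−n) = 1,586,500 × 0.840473 = 1,333,410.8975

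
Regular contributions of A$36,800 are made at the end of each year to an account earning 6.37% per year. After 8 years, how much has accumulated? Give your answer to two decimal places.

FV = PMT · [(1+i)^n − 1] / i = 36800 · 10.029876 = 369,099.4301

A$369,099.43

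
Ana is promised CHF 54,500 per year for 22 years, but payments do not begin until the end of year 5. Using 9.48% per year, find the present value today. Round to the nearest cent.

CHF 345,612.96

PV at t=4 (ordinary 22-year annuity): 54500 × a(22|0.0948) = 54500 × 9.110300 = 496,511.3467
Discount back 4 years: 496,511.3467 × (1+0.0948)^(−4) = 496,511.3467 × 0.696083 = 345,612.9626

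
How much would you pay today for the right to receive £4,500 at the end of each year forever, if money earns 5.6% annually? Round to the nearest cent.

£80,357.14

PV = PMT / i = 4500 / 0.056 = 80,357.1429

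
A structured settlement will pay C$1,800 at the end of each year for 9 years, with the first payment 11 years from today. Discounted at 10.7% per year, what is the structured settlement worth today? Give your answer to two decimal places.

PV at t=10 (ordinary 9-year annuity): 1800 × a(9|0.107) = 1800 × 5.602210 = 10,083.9779
Discount back 10 years: 10,083.9779 × (1+0.107)^(−10) = 10,083.9779 × 0.361846 = 3,648.8472

C$3,648.85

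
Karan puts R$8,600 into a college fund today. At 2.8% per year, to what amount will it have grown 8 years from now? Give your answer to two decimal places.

R$10,726.14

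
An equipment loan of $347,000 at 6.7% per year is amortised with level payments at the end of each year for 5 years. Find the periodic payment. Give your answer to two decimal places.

$83,951.39

PMT = 347000 / ( [1 − (1+0.067)^(−5)] / 0.067 ) = 347000 / 4.133344 = 83,951.3918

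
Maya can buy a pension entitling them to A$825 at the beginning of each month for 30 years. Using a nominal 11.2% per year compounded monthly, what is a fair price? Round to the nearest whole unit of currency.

Periodic rate i = 0.112/12 = 0.00933333; n = 30 × 12 = 360 periods.
PV = PMT · [1 − (1+i)^(−n)] / i × (1+i) = 825 · 104.327493 = 86,070.1814
Payments are at the start of each period, so multiply by (1+i).

A$86,070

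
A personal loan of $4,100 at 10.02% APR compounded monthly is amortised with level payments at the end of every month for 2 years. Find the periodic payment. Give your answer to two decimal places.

$189.23

i = 0.1002/12 = 0.00835 per month; n = 2·12 = 24.
PMT = 4100 / ( [1 − (1+0.00835)^(−24)] / 0.00835 ) = 4100 / 21.666520 = 189.2320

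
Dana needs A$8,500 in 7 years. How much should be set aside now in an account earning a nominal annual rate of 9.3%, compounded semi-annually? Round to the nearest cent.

A$4,498.52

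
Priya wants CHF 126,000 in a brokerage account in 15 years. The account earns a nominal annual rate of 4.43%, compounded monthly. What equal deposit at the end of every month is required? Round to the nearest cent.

CHF 494.24

With 12 periods per year: i = 0.00369167, n = 180.
FV-annuity factor = 254.936882; PMT = 126000 / 254.936882 = 494.2400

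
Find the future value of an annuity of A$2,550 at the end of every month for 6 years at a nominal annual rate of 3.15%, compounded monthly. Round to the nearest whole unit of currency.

Periodic rate i = 0.0315/12 = 0.002625; n = 6 × 12 = 72 periods.
Accumulation factor s(72|0.002625) = 79.139750; FV = 2550 × 79.139750 = 201,806.3620

A$201,806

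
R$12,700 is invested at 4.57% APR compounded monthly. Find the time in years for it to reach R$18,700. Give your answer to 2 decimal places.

Periodic rate i = 0.0457/12 = 0.00380833.
(1+i)^n = 18700/12700 = 1.47244, so n = ln 1.47244 / ln 1.00381 = 101.7920 months
= 101.7920/12 years

8.48 years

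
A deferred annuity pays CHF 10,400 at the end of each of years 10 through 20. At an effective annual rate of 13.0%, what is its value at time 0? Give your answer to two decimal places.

PV at t=9 (ordinary 11-year annuity): 10400 × a(11|0.13) = 10400 × 5.686941 = 59,144.1877
PV₀ = 59,144.1877 / (1+0.13)^9 = 59,144.1877 / 3.004042 = 19,688.2031

CHF 19,688.20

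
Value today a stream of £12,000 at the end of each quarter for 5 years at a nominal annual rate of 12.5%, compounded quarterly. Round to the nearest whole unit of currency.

i = 0.125/4 = 0.03125 per quarter; n = 5·4 = 20.
Annuity factor a(20|0.03125) = 14.706984; PV = 12000 × 14.706984 = 176,483.8062

£176,484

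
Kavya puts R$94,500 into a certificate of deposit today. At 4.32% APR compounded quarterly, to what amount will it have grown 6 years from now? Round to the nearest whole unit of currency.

Periodic rate i = 0.0432/4 = 0.0108; n = 6 × 4 = 24 periods.
FV = PV·(1+i)^n = 94,500 × 1.294093 = 122,291.8195

R$122,292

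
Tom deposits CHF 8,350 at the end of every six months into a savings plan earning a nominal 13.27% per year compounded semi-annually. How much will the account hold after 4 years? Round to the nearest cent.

CHF 84,551.25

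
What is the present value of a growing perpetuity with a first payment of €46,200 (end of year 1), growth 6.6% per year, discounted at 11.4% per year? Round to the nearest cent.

PV = D₁/(r − g) = 46200/(0.114 − 0.066) = 962,500.0000

€962,500.00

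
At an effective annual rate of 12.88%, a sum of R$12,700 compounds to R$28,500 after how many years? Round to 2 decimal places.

6.67 years

n = ln(28500/12700) / ln(1+0.1288) = ln(2.24409) / 0.121155 = 6.6716 years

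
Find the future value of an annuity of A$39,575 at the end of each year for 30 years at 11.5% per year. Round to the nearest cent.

FV = PMT · [(1+i)^n − 1] / i = 39575 · 219.101443 = 8,670,939.5950

A$8,670,939.60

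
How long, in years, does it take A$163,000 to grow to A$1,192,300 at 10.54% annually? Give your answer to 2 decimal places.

19.86 years

(1+i)^n = 1.1923e+06/163000 = 7.31472, so n = ln 7.31472 / ln 1.1054 = 19.8577 years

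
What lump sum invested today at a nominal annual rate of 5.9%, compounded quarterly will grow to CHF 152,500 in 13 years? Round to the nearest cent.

With 4 periods per year: i = 0.01475, n = 52.
PV = 152,500 / (1 + 0.01475)^52 = 152,500 / 2.141268 = 71,219.4678

CHF 71,219.47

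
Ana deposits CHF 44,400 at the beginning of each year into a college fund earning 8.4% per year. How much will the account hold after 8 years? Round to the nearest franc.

FV = 44400 × [(1+0.084)^8 − 1] / 0.084 × (1+i) = 44400 × 11.698022 = 519,392.1811
(annuity-due: payments at period start, so ×(1+i).)

CHF 519,392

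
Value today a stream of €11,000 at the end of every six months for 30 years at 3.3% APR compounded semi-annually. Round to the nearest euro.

€416,940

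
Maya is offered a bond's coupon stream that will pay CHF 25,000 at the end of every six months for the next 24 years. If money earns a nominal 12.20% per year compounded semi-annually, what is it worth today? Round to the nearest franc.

i = 0.122/2 = 0.061 per half-year; n = 24·2 = 48.
PV = PMT · [1 − (1+i)^(−n)] / i = 25000 · 15.437720 = 385,943.0071

CHF 385,943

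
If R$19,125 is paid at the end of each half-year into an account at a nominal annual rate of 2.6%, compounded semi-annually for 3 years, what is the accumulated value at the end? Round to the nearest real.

R$118,545

With 2 periods per year: i = 0.013, n = 6.
FV = 19125 × [(1+0.013)^6 − 1] / 0.013 = 19125 × 6.198413 = 118,544.6510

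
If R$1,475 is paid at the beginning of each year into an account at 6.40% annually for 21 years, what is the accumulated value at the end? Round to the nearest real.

R$65,703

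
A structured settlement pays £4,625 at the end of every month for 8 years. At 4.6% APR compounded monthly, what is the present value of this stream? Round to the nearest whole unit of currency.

With 12 periods per year: i = 0.00383333, n = 96.
PV = PMT · [1 − (1+i)^(−n)] / i = 4625 · 80.190187 = 370,879.6159

£370,880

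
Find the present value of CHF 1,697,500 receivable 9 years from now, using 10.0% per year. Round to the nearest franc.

CHF 719,906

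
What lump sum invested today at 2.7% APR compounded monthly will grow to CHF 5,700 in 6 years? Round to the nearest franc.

Periodic rate i = 0.027/12 = 0.00225; n = 6 × 12 = 72 periods.
PV = 5,700 / (1 + 0.00225)^72 = 5,700 / 1.175646 = 4,848.3971

CHF 4,848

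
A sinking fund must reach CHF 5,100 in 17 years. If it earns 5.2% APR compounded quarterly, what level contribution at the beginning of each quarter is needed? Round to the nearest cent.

CHF 46.52

i = 0.052/4 = 0.013 per quarter; n = 17·4 = 68.
FV-annuity factor × (1+i) = 109.623170; PMT = 5100 / 109.623170 = 46.5230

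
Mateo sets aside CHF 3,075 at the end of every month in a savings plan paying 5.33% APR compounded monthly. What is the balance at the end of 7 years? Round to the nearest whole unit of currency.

CHF 312,252

i = 0.0533/12 = 0.00444167 per month; n = 7·12 = 84.
FV = PMT · [(1+i)^n − 1] / i = 3075 · 101.545282 = 312,251.7428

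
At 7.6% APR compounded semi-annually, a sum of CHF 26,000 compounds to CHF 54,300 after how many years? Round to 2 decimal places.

9.87 years

Periodic rate i = 0.076/2 = 0.038.
(1+i)^n = 54300/26000 = 2.08846, so n = ln 2.08846 / ln 1.038 = 19.7456 half-years
= 19.7456/2 years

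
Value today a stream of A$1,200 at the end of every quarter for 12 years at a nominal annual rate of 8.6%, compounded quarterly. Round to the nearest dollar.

A$35,709

With 4 periods per year: i = 0.0215, n = 48.
PV = PMT · [1 − (1+i)^(−n)] / i = 1200 · 29.757581 = 35,709.0969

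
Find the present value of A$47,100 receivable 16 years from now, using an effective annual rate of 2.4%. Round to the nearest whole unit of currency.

A$32,227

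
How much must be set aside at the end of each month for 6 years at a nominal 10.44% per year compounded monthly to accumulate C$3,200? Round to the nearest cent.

C$32.16

With 12 periods per year: i = 0.0087, n = 72.
PMT = 3200 / ( [(1+0.0087)^72 − 1] / 0.0087 ) = 3200 / 99.517444 = 32.1552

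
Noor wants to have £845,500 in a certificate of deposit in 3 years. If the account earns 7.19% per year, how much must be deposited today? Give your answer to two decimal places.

Discount factor = (1+0.0719)^(−3) = 0.811965; PV = 845,500 × 0.811965 = 686,516.2146

£686,516.21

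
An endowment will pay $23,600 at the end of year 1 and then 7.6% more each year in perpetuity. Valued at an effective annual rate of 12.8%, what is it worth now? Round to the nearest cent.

$453,846.15

PV = D₁/(r − g) = 23600/(0.128 − 0.076) = 453,846.1538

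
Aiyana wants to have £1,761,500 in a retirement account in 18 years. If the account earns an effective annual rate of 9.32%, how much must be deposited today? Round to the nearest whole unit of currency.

PV = 1,761,500 / (1 + 0.0932)^18 = 1,761,500 / 4.972711 = 354,233.3393

£354,233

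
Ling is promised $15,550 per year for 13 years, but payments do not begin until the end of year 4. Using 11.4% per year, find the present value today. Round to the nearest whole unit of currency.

$74,419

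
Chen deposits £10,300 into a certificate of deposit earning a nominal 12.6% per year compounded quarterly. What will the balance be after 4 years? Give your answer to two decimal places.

i = 0.126/4 = 0.0315 per quarter; n = 4·4 = 16.
FV = 10,300 × (1 + 0.0315)^16 = 16,917.8411

£16,917.84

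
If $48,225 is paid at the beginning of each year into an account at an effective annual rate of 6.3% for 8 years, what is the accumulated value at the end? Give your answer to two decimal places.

$512,871.55

FV = PMT · [(1+i)^n − 1] / i × (1+i) = 48225 · 10.634972 = 512,871.5462
Payments are at the start of each period, so multiply by (1+i).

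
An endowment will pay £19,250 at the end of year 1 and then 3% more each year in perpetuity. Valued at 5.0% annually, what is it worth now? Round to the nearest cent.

PV = D₁/(r − g) = 19250/(0.05 − 0.03) = 962,500.0000

£962,500.00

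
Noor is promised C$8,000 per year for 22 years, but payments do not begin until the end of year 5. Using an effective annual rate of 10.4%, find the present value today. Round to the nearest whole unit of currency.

C$45,909

PV at t=4 (ordinary 22-year annuity): 8000 × a(22|0.104) = 8000 × 8.524831 = 68,198.6475
PV₀ = 68,198.6475 / (1+0.104)^4 = 68,198.6475 / 1.485512 = 45,909.1729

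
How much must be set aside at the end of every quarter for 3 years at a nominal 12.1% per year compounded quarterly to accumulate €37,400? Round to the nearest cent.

Periodic rate i = 0.121/4 = 0.03025; n = 3 × 4 = 12 periods.
FV-annuity factor = 14.212203; PMT = 37400 / 14.212203 = 2,631.5414

€2,631.54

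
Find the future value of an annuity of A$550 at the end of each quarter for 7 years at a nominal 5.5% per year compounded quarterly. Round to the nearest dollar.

With 4 periods per year: i = 0.01375, n = 28.
FV = 550 × [(1+0.01375)^28 − 1] / 0.01375 = 550 × 33.873802 = 18,630.5912

A$18,631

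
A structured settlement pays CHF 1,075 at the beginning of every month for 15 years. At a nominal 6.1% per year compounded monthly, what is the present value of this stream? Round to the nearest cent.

Periodic rate i = 0.061/12 = 0.00508333; n = 15 × 12 = 180 periods.
Annuity factor a(180|0.00508333) × (1+i) = 118.346880; PV = 1075 × 118.346880 = 127,222.8960
(annuity-due: payments at period start, so ×(1+i).)

CHF 127,222.90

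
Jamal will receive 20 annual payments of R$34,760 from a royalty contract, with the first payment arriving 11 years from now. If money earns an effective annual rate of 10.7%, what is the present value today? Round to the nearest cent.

Value one period before first payment (t=10): 34760 × [1 − (1+0.107)^(−20)] / 0.107 = 34760 × 8.122126 = 282,325.0936
Discount back 10 years: 282,325.0936 × (1+0.107)^(−10) = 282,325.0936 × 0.361846 = 102,158.2094

R$102,158.21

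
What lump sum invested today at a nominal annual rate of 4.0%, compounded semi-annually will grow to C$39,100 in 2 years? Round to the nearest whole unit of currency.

C$36,122

i = 0.04/2 = 0.02 per half-year; n = 2·2 = 4.
Discount factor = (1+0.02)^(−4) = 0.923845; PV = 39,100 × 0.923845 = 36,122.3562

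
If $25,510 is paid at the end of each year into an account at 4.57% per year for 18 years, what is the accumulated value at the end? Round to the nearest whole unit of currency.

Accumulation factor s(18|0.0457) = 27.029748; FV = 25510 × 27.029748 = 689,528.8663

$689,529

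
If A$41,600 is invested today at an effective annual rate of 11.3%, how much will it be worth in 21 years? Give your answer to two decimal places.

A$393,995.97

FV = PV·(1+i)^n = 41,600 × 9.471057 = 393,995.9718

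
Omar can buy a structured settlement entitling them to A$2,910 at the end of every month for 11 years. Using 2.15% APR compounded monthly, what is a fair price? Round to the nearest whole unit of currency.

A$341,805

Periodic rate i = 0.0215/12 = 0.00179167; n = 11 × 12 = 132 periods.
PV = PMT · [1 − (1+i)^(−n)] / i = 2910 · 117.458822 = 341,805.1729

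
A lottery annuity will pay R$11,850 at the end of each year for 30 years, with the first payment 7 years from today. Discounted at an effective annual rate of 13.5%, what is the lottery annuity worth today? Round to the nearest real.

R$40,140

Value one period before first payment (t=6): 11850 × [1 − (1+0.135)^(−30)] / 0.135 = 11850 × 7.241529 = 85,812.1163
Discount back 6 years: 85,812.1163 × (1+0.135)^(−6) = 85,812.1163 × 0.467762 = 40,139.6372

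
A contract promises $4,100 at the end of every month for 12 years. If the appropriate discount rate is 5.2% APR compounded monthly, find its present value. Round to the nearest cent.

$438,523.62

i = 0.052/12 = 0.00433333 per month; n = 12·12 = 144.
PV = 4100 × [1 − (1+0.00433333)^(−144)] / 0.00433333 = 4100 × 106.956979 = 438,523.6152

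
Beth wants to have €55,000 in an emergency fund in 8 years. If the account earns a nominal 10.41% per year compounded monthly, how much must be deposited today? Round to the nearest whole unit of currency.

€24,002

Periodic rate i = 0.1041/12 = 0.008675; n = 8 × 12 = 96 periods.
PV = FV·(1+i)^(−n) = 55,000 × 0.436395 = 24,001.7009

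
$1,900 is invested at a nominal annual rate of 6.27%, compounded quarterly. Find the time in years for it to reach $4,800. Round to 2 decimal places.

14.90 years

Periodic rate i = 0.0627/4 = 0.015675.
(1+i)^n = 4800/1900 = 2.52632, so n = ln 2.52632 / ln 1.01568 = 59.5858 quarters
= 59.5858/4 years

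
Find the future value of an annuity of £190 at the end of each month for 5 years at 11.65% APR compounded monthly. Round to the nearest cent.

i = 0.1165/12 = 0.00970833 per month; n = 5·12 = 60.
FV = 190 × [(1+0.00970833)^60 − 1] / 0.00970833 = 190 × 80.908424 = 15,372.6005

£15,372.60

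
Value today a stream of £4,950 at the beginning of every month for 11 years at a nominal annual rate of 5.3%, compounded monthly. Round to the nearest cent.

£496,505.32

Periodic rate i = 0.053/12 = 0.00441667; n = 11 × 12 = 132 periods.
Annuity factor a(132|0.00441667) × (1+i) = 100.304105; PV = 4950 × 100.304105 = 496,505.3195
(annuity-due: payments at period start, so ×(1+i).)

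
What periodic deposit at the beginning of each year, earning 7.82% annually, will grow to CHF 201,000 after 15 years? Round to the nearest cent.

CHF 6,962.60

PMT = 201000 / ( [(1+0.0782)^15 − 1] / 0.0782 × (1+i) ) = 201000 / 28.868508 = 6,962.6044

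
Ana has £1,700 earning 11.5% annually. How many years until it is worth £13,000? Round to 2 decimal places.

(1+i)^n = 13000/1700 = 7.64706, so n = ln 7.64706 / ln 1.115 = 18.6885 years

18.69 years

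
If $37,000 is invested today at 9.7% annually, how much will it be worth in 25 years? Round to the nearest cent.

FV = 37,000 × (1 + 0.097)^25 = 374,427.2200

$374,427.22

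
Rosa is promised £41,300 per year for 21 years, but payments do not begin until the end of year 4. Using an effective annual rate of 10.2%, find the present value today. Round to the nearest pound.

£263,201

PV at t=3 (ordinary 21-year annuity): 41300 × a(21|0.102) = 41300 × 8.528698 = 352,235.2259
PV₀ = 352,235.2259 / (1+0.102)^3 = 352,235.2259 / 1.338273 = 263,201.2834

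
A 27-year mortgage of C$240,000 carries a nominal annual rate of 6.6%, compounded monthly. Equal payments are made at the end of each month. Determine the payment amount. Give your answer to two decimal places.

C$1,588.69

Periodic rate i = 0.066/12 = 0.0055; n = 27 × 12 = 324 periods.
Annuity-PV factor = 151.068188; PMT = 240000 / 151.068188 = 1,588.6866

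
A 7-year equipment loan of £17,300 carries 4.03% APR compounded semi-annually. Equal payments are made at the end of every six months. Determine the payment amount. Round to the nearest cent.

£1,430.52

With 2 periods per year: i = 0.02015, n = 14.
PMT = 17300 / ( [1 − (1+0.02015)^(−14)] / 0.02015 ) = 17300 / 12.093478 = 1,430.5231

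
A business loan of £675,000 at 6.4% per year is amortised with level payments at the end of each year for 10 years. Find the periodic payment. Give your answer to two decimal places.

£93,456.75

Annuity-PV factor = 7.222592; PMT = 675000 / 7.222592 = 93,456.7486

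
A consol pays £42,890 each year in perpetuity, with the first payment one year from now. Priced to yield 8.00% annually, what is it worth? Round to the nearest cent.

£536,125.00

PV = C/r = 42890/0.08 = 536,125.0000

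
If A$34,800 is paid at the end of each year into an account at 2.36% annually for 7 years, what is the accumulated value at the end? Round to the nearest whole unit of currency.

A$261,541

FV = 34800 × [(1+0.0236)^7 − 1] / 0.0236 = 34800 × 7.515560 = 261,541.4955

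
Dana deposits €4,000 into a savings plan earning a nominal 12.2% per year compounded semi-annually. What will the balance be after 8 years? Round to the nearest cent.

€10,315.88

With 2 periods per year: i = 0.061, n = 16.
FV = 4,000 × (1 + 0.061)^16 = 10,315.8765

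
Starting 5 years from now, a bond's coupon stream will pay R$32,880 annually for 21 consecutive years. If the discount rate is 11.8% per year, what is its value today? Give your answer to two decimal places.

R$161,214.13

Value one period before first payment (t=4): 32880 × [1 − (1+0.118)^(−21)] / 0.118 = 32880 × 7.660172 = 251,866.4507
PV₀ = 251,866.4507 / (1+0.118)^4 = 251,866.4507 / 1.562310 = 161,214.1315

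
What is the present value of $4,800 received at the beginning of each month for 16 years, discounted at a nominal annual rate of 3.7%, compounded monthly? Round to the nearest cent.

$696,885.56

Periodic rate i = 0.037/12 = 0.00308333; n = 16 × 12 = 192 periods.
Annuity factor a(192|0.00308333) × (1+i) = 145.184491; PV = 4800 × 145.184491 = 696,885.5572
(annuity-due: payments at period start, so ×(1+i).)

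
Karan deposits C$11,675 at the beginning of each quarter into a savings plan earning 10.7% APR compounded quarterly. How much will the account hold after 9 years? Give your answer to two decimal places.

i = 0.107/4 = 0.02675 per quarter; n = 9·4 = 36.
FV = PMT · [(1+i)^n − 1] / i × (1+i) = 11675 · 60.898828 = 710,993.8127
Payments are at the start of each period, so multiply by (1+i).

C$710,993.81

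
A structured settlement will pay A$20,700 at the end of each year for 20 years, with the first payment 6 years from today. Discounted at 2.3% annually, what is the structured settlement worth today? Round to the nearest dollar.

Value one period before first payment (t=5): 20700 × [1 − (1+0.023)^(−20)] / 0.023 = 20700 × 15.887766 = 328,876.7567
Discount back 5 years: 328,876.7567 × (1+0.023)^(−5) = 328,876.7567 × 0.892528 = 293,531.7017

A$293,532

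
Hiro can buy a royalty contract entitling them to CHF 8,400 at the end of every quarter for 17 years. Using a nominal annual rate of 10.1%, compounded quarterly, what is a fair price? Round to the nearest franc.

CHF 271,636

Periodic rate i = 0.101/4 = 0.02525; n = 17 × 4 = 68 periods.
PV = 8400 × [1 − (1+0.02525)^(−68)] / 0.02525 = 8400 × 32.337654 = 271,636.2922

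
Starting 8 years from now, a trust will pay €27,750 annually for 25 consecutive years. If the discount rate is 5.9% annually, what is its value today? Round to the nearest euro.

PV at t=7 (ordinary 25-year annuity): 27750 × a(25|0.059) = 27750 × 12.905731 = 358,134.0443
PV₀ = 358,134.0443 / (1+0.059)^7 = 358,134.0443 / 1.493729 = 239,758.4301

€239,758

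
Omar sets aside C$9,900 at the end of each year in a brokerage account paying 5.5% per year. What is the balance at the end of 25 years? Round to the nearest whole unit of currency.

C$506,411

Accumulation factor s(25|0.055) = 51.152588; FV = 9900 × 51.152588 = 506,410.6228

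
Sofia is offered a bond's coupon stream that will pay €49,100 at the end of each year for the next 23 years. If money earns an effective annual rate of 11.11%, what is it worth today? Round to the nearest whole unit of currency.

Annuity factor a(23|0.1111) = 8.202972; PV = 49100 × 8.202972 = 402,765.9439

€402,766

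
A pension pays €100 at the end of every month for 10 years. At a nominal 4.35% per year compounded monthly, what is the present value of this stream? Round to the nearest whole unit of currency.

€9,717

Periodic rate i = 0.0435/12 = 0.003625; n = 10 × 12 = 120 periods.
PV = PMT · [1 − (1+i)^(−n)] / i = 100 · 97.165803 = 9,716.5803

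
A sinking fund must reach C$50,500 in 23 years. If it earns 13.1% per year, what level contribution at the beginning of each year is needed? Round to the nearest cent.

C$366.30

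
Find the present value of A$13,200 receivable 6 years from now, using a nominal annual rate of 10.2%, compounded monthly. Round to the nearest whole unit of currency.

Periodic rate i = 0.102/12 = 0.0085; n = 6 × 12 = 72 periods.
PV = 13,200 / (1 + 0.0085)^72 = 13,200 / 1.839353 = 7,176.4382

A$7,176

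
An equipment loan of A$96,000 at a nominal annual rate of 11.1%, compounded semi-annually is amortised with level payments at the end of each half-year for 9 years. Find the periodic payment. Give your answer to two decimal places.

With 2 periods per year: i = 0.0555, n = 18.
Annuity-PV factor = 11.203130; PMT = 96000 / 11.203130 = 8,569.0340

A$8,569.03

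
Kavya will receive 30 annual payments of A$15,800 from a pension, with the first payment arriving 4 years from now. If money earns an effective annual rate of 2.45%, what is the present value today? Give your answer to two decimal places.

A$309,596.69

PV at t=3 (ordinary 30-year annuity): 15800 × a(30|0.0245) = 15800 × 21.070513 = 332,914.1039
Discount back 3 years: 332,914.1039 × (1+0.0245)^(−3) = 332,914.1039 × 0.929960 = 309,596.6881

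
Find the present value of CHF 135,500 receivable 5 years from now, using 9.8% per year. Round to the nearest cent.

CHF 84,903.89

PV = 135,500 / (1 + 0.098)^5 = 135,500 / 1.595922 = 84,903.8912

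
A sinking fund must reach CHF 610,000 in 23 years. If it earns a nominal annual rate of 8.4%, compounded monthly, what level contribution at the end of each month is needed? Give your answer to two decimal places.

With 12 periods per year: i = 0.007, n = 276.
FV-annuity factor = 836.713662; PMT = 610000 / 836.713662 = 729.0427

CHF 729.04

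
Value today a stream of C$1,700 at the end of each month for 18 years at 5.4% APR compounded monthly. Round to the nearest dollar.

C$234,543

i = 0.054/12 = 0.0045 per month; n = 18·12 = 216.
PV = 1700 × [1 − (1+0.0045)^(−216)] / 0.0045 = 1700 × 137.966344 = 234,542.7840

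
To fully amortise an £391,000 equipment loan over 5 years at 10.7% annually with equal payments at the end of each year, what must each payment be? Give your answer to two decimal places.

£104,995.78

PMT = 391000 / ( [1 − (1+0.107)^(−5)] / 0.107 ) = 391000 / 3.723959 = 104,995.7827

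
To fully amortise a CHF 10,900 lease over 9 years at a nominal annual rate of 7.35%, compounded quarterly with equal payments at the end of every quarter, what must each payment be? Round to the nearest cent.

CHF 416.56

Periodic rate i = 0.0735/4 = 0.018375; n = 9 × 4 = 36 periods.
Annuity-PV factor = 26.166828; PMT = 10900 / 26.166828 = 416.5579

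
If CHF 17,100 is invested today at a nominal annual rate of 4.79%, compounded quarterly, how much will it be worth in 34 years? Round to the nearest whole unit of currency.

With 4 periods per year: i = 0.011975, n = 136.
17,100 × (1+0.011975)^136 = 17,100 × 5.047666 = 86,315.0846

CHF 86,315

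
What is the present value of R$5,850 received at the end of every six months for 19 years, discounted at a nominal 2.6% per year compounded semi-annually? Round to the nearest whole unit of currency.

R$174,543

i = 0.026/2 = 0.013 per half-year; n = 19·2 = 38.
Annuity factor a(38|0.013) = 29.836434; PV = 5850 × 29.836434 = 174,543.1416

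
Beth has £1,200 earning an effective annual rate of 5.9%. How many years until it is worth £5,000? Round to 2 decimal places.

n = ln(5000/1200) / ln(1+0.059) = ln(4.16667) / 0.057325 = 24.8952 years

24.90 years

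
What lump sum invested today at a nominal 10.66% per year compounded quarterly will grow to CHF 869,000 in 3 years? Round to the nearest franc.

CHF 633,798

With 4 periods per year: i = 0.02665, n = 12.
Discount factor = (1+0.02665)^(−12) = 0.729342; PV = 869,000 × 0.729342 = 633,797.9623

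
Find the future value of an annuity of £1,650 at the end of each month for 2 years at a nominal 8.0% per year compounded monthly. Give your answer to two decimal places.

£42,789.76

With 12 periods per year: i = 0.00666667, n = 24.
FV = PMT · [(1+i)^n − 1] / i = 1650 · 25.933190 = 42,789.7631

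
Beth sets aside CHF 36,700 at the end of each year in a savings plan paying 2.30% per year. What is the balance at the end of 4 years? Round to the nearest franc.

FV = PMT · [(1+i)^n − 1] / i = 36700 · 4.140128 = 151,942.7037

CHF 151,943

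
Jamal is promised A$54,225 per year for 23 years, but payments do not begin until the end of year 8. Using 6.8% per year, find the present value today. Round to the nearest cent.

PV at t=7 (ordinary 23-year annuity): 54225 × a(23|0.068) = 54225 × 11.467320 = 621,815.4220
Discount back 7 years: 621,815.4220 × (1+0.068)^(−7) = 621,815.4220 × 0.630959 = 392,340.1197

A$392,340.12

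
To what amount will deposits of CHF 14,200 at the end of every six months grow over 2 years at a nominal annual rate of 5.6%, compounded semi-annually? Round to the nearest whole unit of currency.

CHF 59,230

Periodic rate i = 0.056/2 = 0.028; n = 2 × 2 = 4 periods.
FV = PMT · [(1+i)^n − 1] / i = 14200 · 4.171158 = 59,230.4429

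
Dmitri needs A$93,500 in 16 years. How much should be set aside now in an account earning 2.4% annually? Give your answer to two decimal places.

Discount factor = (1+0.024)^(−16) = 0.684228; PV = 93,500 × 0.684228 = 63,975.2961

A$63,975.30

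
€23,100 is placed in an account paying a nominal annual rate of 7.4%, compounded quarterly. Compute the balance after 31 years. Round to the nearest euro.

With 4 periods per year: i = 0.0185, n = 124.
FV = 23,100 × (1 + 0.0185)^124 = 224,274.6118

€224,275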